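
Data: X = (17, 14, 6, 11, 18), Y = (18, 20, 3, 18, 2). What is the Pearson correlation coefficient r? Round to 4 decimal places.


r = sum((xi-xbar)(yi-ybar)) / sqrt(sum((xi-xbar)^2) * sum((yi-ybar)^2))
n = 5, xbar = 66/5 = 13.2, ybar = 61/5 = 12.2
Sxy = sum((xi-xbar)(yi-ybar)) = 32.8
Sxx = sum((xi-xbar)^2) = 94.8
Syy = sum((yi-ybar)^2) = 316.8
sqrt(Sxx*Syy) ≈ 173.299279
r = Sxy / sqrt(Sxx*Syy) = 32.8 / 173.299279 ≈ 0.189268

0.1893


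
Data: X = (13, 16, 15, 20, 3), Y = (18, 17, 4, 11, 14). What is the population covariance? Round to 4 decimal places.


Cov = (1/n)*sum((xi-xbar)(yi-ybar))
n = 5, xbar = 67/5 = 13.4, ybar = 64/5 = 12.8
sum((xi-xbar)(yi-ybar)) = -29.6
Cov = -29.6 / 5 = -5.92

-5.9200


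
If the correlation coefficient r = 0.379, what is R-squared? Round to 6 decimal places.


R^2 = r^2 = (0.379)^2 = 0.143641

0.143641


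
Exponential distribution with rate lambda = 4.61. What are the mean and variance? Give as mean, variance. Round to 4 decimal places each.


mean = 1/lam, var = 1/lam^2
mean = 1 / 4.61 = 100/461 ≈ 0.216920
lam^2 = 4.61^2 = 21.2521
var = 1 / 21.2521 ≈ 0.047054

0.2169, 0.0471


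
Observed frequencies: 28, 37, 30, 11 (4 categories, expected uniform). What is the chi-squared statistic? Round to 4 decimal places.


chi2 = sum((O-E)^2/E), E = total/4
total = 106, E = 106/4 = 26.5
(28 - 26.5)^2 / 26.5 = 2.25 / 26.5 = 9/106 ≈ 0.084906
(37 - 26.5)^2 / 26.5 = 110.25 / 26.5 = 441/106 ≈ 4.160377
(30 - 26.5)^2 / 26.5 = 12.25 / 26.5 = 49/106 ≈ 0.462264
(11 - 26.5)^2 / 26.5 = 240.25 / 26.5 = 961/106 ≈ 9.066038
chi2 = 730/53 ≈ 13.773585

13.7736


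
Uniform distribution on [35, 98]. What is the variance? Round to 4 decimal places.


Var = (b-a)^2 / 12
(b-a)^2 = (98 - 35)^2 = 3969
Var = 3969/12 = 330.75

330.7500


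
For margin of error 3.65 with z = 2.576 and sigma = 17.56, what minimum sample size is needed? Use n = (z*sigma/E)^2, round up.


z*sigma/E = 2.576 * 17.56 / 3.65 ≈ 12.393030
(z*sigma/E)^2 ≈ 153.587196
round up: n = 154

154


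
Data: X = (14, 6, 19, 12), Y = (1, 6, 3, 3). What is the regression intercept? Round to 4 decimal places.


a = ybar - b*xbar, where b = sum((xi-xbar)(yi-ybar)) / sum((xi-xbar)^2)
n = 4, xbar = 51/4 = 12.75, ybar = 13/4 = 3.25
Sxy = sum((xi-xbar)(yi-ybar)) = -22.75
Sxx = sum((xi-xbar)^2) = 86.75
b = Sxy / Sxx = -91/347 ≈ -0.262248
a = 3.25 - (-0.262248) * 12.75 = 2288/347 ≈ 6.593660

6.5937


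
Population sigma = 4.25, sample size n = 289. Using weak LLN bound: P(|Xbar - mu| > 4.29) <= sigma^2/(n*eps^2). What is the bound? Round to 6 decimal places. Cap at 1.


bound = min(1, sigma^2/(n*eps^2))
sigma^2 = 4.25^2 = 18.0625
n*eps^2 = 289 * 4.29^2 = 289 * 18.4041 = 5318.7849
sigma^2/(n*eps^2) = 18.0625 / 5318.7849 ≈ 0.00339598

0.003396


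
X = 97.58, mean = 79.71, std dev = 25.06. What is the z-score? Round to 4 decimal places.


z = (X - mu) / sigma
X - mu = 97.58 - 79.71 = 17.87
z = 17.87 / 25.06 = 1787/2506 ≈ 0.713089

0.7131


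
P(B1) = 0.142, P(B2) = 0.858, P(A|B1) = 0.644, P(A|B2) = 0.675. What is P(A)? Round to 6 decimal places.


P(A) = P(A|B1)*P(B1) + P(A|B2)*P(B2)
P(A|B1)*P(B1) = 0.644 * 0.142 = 0.091448
P(A|B2)*P(B2) = 0.675 * 0.858 = 0.57915
P(A) = 0.091448 + 0.57915 = 0.670598

0.670598


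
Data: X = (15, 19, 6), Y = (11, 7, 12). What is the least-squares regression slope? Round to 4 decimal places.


b = sum((xi-xbar)(yi-ybar)) / sum((xi-xbar)^2)
n = 3, xbar = 40/3 ≈ 13.333333, ybar = 30/3 = 10
Sxy = sum((xi-xbar)(yi-ybar)) = -30
Sxx = sum((xi-xbar)^2) = 266/3 ≈ 88.666667
b = Sxy / Sxx = -45/133 ≈ -0.338346

-0.3383


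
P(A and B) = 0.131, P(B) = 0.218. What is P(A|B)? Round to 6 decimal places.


P(A|B) = P(A and B) / P(B) = 0.131 / 0.218 = 131/218 ≈ 0.60091743

0.600917


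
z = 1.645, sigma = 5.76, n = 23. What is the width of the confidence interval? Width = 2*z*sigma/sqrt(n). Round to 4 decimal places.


width = 2*z*sigma/sqrt(n)
2*z*sigma = 2 * 1.645 * 5.76 = 18.9504
sqrt(23) ≈ 4.795832
width = 18.9504 / 4.795832 ≈ 3.951432

3.9514


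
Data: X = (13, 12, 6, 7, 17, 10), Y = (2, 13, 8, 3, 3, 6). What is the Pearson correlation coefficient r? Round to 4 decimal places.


r = sum((xi-xbar)(yi-ybar)) / sqrt(sum((xi-xbar)^2) * sum((yi-ybar)^2))
n = 6, xbar = 65/6 ≈ 10.833333, ybar = 35/6 ≈ 5.833333
Sxy = sum((xi-xbar)(yi-ybar)) = -103/6 ≈ -17.166667
Sxx = sum((xi-xbar)^2) = 497/6 ≈ 82.833333
Syy = sum((yi-ybar)^2) = 521/6 ≈ 86.833333
sqrt(Sxx*Syy) ≈ 84.809754
r = Sxy / sqrt(Sxx*Syy) = -17.166667 / 84.809754 ≈ -0.202414

-0.2024


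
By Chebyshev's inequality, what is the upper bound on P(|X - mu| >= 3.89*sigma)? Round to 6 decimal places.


P <= 1/k^2
k^2 = 3.89^2 = 15.1321
1/k^2 = 1 / 15.1321 ≈ 0.06608468

0.066085


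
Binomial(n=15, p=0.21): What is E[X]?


E[X] = n*p = 15 * 0.21 = 3.15

3.15


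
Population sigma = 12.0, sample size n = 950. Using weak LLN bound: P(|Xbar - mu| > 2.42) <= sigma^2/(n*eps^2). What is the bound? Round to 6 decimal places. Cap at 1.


bound = min(1, sigma^2/(n*eps^2))
sigma^2 = 12.0^2 = 144
n*eps^2 = 950 * 2.42^2 = 950 * 5.8564 = 5563.58
sigma^2/(n*eps^2) = 144 / 5563.58 ≈ 0.02588262

0.025883


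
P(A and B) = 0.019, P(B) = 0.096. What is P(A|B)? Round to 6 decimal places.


P(A|B) = P(A and B) / P(B) = 0.019 / 0.096 = 19/96 ≈ 0.19791667

0.197917


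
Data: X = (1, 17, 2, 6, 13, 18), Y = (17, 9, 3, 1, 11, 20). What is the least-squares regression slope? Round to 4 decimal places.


b = sum((xi-xbar)(yi-ybar)) / sum((xi-xbar)^2)
n = 6, xbar = 57/6 = 9.5, ybar = 61/6 ≈ 10.166667
Sxy = sum((xi-xbar)(yi-ybar)) = 105.5
Sxx = sum((xi-xbar)^2) = 281.5
b = Sxy / Sxx = 211/563 ≈ 0.374778

0.3748


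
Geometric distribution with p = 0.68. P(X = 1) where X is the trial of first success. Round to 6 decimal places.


P = (1-p)^(k-1) * p
(1-p)^(k-1) = 0.32^0 = 1
P = 1 * 0.68 = 0.68

0.680000


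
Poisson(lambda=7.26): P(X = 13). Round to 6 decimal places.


P = e^(-lam) * lam^k / k!
e^(-7.26) ≈ 0.0007031080
lam^k = 7.26^13 ≈ 155659656987.925362
k! = 13! = 6227020800
P = 0.0007031080 * 155659656987.925362 / 6227020800 ≈ 0.017576

0.017576


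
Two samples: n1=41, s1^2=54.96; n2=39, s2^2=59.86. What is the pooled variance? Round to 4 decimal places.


sp^2 = ((n1-1)*s1^2 + (n2-1)*s2^2)/(n1+n2-2)
(n1-1)*s1^2 = 40 * 54.96 = 2198.4
(n2-1)*s2^2 = 38 * 59.86 = 2274.68
numerator = 2198.4 + 2274.68 = 4473.08
n1+n2-2 = 78
sp^2 = 4473.08 / 78 = 111827/1950 ≈ 57.347179

57.3472


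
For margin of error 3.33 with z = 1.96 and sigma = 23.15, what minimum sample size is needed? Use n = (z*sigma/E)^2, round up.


z*sigma/E = 1.96 * 23.15 / 3.33 = 22687/1665 ≈ 13.625826
(z*sigma/E)^2 ≈ 185.663129
round up: n = 186

186


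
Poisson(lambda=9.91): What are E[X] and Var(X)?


E[X] = Var(X) = lambda = 9.91

9.91, 9.91


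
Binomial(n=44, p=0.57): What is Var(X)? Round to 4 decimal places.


Var = n*p*(1-p) = 44 * 0.57 * 0.43 = 10.7844

10.7844


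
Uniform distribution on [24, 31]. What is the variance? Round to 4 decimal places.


Var = (b-a)^2 / 12
(b-a)^2 = (31 - 24)^2 = 49
Var = 49/12 ≈ 4.083333

4.0833


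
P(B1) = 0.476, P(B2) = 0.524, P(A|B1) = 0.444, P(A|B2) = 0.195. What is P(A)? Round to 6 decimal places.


P(A) = P(A|B1)*P(B1) + P(A|B2)*P(B2)
P(A|B1)*P(B1) = 0.444 * 0.476 = 0.211344
P(A|B2)*P(B2) = 0.195 * 0.524 = 0.10218
P(A) = 0.211344 + 0.10218 = 0.313524

0.313524


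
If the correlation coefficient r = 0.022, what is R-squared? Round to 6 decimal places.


R^2 = r^2 = (0.022)^2 = 0.000484

0.000484


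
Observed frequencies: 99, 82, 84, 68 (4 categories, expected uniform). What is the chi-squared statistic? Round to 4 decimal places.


chi2 = sum((O-E)^2/E), E = total/4
total = 333, E = 333/4 = 83.25
(99 - 83.25)^2 / 83.25 = 248.0625 / 83.25 = 441/148 ≈ 2.979730
(82 - 83.25)^2 / 83.25 = 1.5625 / 83.25 = 25/1332 ≈ 0.018769
(84 - 83.25)^2 / 83.25 = 0.5625 / 83.25 = 1/148 ≈ 0.006757
(68 - 83.25)^2 / 83.25 = 232.5625 / 83.25 = 3721/1332 ≈ 2.793544
chi2 = 1931/333 ≈ 5.798799

5.7988


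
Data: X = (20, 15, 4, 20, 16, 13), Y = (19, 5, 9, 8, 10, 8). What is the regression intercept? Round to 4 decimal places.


a = ybar - b*xbar, where b = sum((xi-xbar)(yi-ybar)) / sum((xi-xbar)^2)
n = 6, xbar = 88/6 = 44/3 ≈ 14.666667, ybar = 59/6 ≈ 9.833333
Sxy = sum((xi-xbar)(yi-ybar)) = 149/3 ≈ 49.666667
Sxx = sum((xi-xbar)^2) = 526/3 ≈ 175.333333
b = Sxy / Sxx = 149/526 ≈ 0.283270
a = 9.833333 - 0.283270 * 14.666667 = 2987/526 ≈ 5.678707

5.6787


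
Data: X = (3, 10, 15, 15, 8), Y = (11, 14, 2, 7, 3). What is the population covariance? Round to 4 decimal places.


Cov = (1/n)*sum((xi-xbar)(yi-ybar))
n = 5, xbar = 51/5 = 10.2, ybar = 37/5 = 7.4
sum((xi-xbar)(yi-ybar)) = -45.4
Cov = -45.4 / 5 = -9.08

-9.0800


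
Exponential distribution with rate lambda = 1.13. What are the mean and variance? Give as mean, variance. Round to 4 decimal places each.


mean = 1/lam, var = 1/lam^2
mean = 1 / 1.13 = 100/113 ≈ 0.884956
lam^2 = 1.13^2 = 1.2769
var = 1 / 1.2769 ≈ 0.783147

0.8850, 0.7831


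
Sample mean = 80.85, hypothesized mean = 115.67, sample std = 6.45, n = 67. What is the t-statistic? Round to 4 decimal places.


t = (xbar - mu0) / (s/sqrt(n))
xbar - mu0 = 80.85 - 115.67 = -34.82
sqrt(67) ≈ 8.18535277
s/sqrt(n) = 6.45 / 8.18535277 ≈ 0.78799292
t = -34.82 / 0.78799292 ≈ -44.188214

-44.1882


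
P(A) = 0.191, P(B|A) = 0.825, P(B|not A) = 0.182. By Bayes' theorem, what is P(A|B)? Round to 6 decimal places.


P(A|B) = P(B|A)*P(A) / P(B), P(B) = P(B|A)*P(A) + P(B|not A)*P(not A)
P(B|A)*P(A) = 0.825 * 0.191 = 0.157575
P(B|not A)*P(not A) = 0.182 * 0.809 = 0.147238
P(B) = 0.157575 + 0.147238 = 0.304813
P(A|B) = 0.157575 / 0.304813 ≈ 0.51695630

0.516956


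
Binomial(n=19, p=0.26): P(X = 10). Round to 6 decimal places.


P = C(n,k) * p^k * (1-p)^(n-k)
C(19,10) = 92378
p^k = 0.26^10 ≈ 0.000001411671
(1-p)^(n-k) = 0.74^9 ≈ 0.06654041
P = 92378 * 0.000001411671 * 0.06654041 ≈ 0.008677

0.008677


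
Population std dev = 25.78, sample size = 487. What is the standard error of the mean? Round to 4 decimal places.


SE = sigma / sqrt(n)
sqrt(487) ≈ 22.068076
SE = 25.78 / 22.068076 ≈ 1.168203

1.1682


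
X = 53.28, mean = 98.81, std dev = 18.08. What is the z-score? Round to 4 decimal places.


z = (X - mu) / sigma
X - mu = 53.28 - 98.81 = -45.53
z = -45.53 / 18.08 = -4553/1808 ≈ -2.518252

-2.5183


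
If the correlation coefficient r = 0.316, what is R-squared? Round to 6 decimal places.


R^2 = r^2 = (0.316)^2 = 0.099856

0.099856


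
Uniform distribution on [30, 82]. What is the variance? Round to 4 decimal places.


Var = (b-a)^2 / 12
(b-a)^2 = (82 - 30)^2 = 2704
Var = 2704/12 ≈ 225.333333

225.3333


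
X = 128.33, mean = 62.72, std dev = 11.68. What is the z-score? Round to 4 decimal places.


z = (X - mu) / sigma
X - mu = 128.33 - 62.72 = 65.61
z = 65.61 / 11.68 = 6561/1168 ≈ 5.617295

5.6173


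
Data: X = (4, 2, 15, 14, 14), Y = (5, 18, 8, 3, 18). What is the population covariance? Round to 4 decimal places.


Cov = (1/n)*sum((xi-xbar)(yi-ybar))
n = 5, xbar = 49/5 = 9.8, ybar = 52/5 = 10.4
sum((xi-xbar)(yi-ybar)) = -39.6
Cov = -39.6 / 5 = -7.92

-7.9200


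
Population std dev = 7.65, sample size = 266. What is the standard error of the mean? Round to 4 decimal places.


SE = sigma / sqrt(n)
sqrt(266) ≈ 16.309506
SE = 7.65 / 16.309506 ≈ 0.469052

0.4691


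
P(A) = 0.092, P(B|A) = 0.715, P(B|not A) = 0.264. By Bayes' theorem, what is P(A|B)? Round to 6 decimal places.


P(A|B) = P(B|A)*P(A) / P(B), P(B) = P(B|A)*P(A) + P(B|not A)*P(not A)
P(B|A)*P(A) = 0.715 * 0.092 = 0.06578
P(B|not A)*P(not A) = 0.264 * 0.908 = 0.239712
P(B) = 0.06578 + 0.239712 = 0.305492
P(A|B) = 0.06578 / 0.305492 = 1495/6943 ≈ 0.21532479

0.215325


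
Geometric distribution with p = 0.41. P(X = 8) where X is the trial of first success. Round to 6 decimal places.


P = (1-p)^(k-1) * p
(1-p)^(k-1) = 0.59^7 ≈ 0.02488651
P = 0.02488651 * 0.41 ≈ 0.01020347

0.010203


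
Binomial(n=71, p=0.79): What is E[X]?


E[X] = n*p = 71 * 0.79 = 56.09

56.09


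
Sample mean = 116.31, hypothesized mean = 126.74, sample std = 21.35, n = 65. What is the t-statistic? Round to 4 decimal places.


t = (xbar - mu0) / (s/sqrt(n))
xbar - mu0 = 116.31 - 126.74 = -10.43
sqrt(65) ≈ 8.06225775
s/sqrt(n) = 21.35 / 8.06225775 ≈ 2.64814158
t = -10.43 / 2.64814158 ≈ -3.938611

-3.9386


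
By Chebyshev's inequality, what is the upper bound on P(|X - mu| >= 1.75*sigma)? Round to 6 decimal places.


P <= 1/k^2
k^2 = 1.75^2 = 3.0625
1/k^2 = 1 / 3.0625 = 16/49 ≈ 0.32653061

0.326531


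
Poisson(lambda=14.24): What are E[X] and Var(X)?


E[X] = Var(X) = lambda = 14.24

14.24, 14.24


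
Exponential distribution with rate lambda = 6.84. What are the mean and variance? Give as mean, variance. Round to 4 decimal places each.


mean = 1/lam, var = 1/lam^2
mean = 1 / 6.84 = 25/171 ≈ 0.146199
lam^2 = 6.84^2 = 46.7856
var = 1 / 46.7856 ≈ 0.021374

0.1462, 0.0214


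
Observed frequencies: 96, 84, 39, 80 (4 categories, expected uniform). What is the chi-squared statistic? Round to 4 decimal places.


chi2 = sum((O-E)^2/E), E = total/4
total = 299, E = 299/4 = 74.75
(96 - 74.75)^2 / 74.75 = 451.5625 / 74.75 = 7225/1196 ≈ 6.040970
(84 - 74.75)^2 / 74.75 = 85.5625 / 74.75 = 1369/1196 ≈ 1.144649
(39 - 74.75)^2 / 74.75 = 1278.0625 / 74.75 = 1573/92 ≈ 17.097826
(80 - 74.75)^2 / 74.75 = 27.5625 / 74.75 = 441/1196 ≈ 0.368729
chi2 = 567/23 ≈ 24.652174

24.6522


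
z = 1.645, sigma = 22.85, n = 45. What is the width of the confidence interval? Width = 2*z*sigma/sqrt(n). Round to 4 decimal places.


width = 2*z*sigma/sqrt(n)
2*z*sigma = 2 * 1.645 * 22.85 = 75.1765
sqrt(45) ≈ 6.708204
width = 75.1765 / 6.708204 ≈ 11.206651

11.2067


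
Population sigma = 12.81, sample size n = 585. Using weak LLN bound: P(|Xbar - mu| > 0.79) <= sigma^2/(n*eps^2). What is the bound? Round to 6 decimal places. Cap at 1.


bound = min(1, sigma^2/(n*eps^2))
sigma^2 = 12.81^2 = 164.0961
n*eps^2 = 585 * 0.79^2 = 585 * 0.6241 = 365.0985
sigma^2/(n*eps^2) = 164.0961 / 365.0985 ≈ 0.44945706

0.449457


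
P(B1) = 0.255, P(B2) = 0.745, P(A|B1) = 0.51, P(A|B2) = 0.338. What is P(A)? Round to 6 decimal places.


P(A) = P(A|B1)*P(B1) + P(A|B2)*P(B2)
P(A|B1)*P(B1) = 0.51 * 0.255 = 0.13005
P(A|B2)*P(B2) = 0.338 * 0.745 = 0.25181
P(A) = 0.13005 + 0.25181 = 0.38186

0.381860


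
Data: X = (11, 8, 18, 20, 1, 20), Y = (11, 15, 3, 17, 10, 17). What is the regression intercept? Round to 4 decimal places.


a = ybar - b*xbar, where b = sum((xi-xbar)(yi-ybar)) / sum((xi-xbar)^2)
n = 6, xbar = 78/6 = 13, ybar = 73/6 ≈ 12.166667
Sxy = sum((xi-xbar)(yi-ybar)) = 36
Sxx = sum((xi-xbar)^2) = 296
b = Sxy / Sxx = 9/74 ≈ 0.121622
a = 12.166667 - 0.121622 * 13 = 1175/111 ≈ 10.585586

10.5856


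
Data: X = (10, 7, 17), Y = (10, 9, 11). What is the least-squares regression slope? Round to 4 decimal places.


b = sum((xi-xbar)(yi-ybar)) / sum((xi-xbar)^2)
n = 3, xbar = 34/3 ≈ 11.333333, ybar = 30/3 = 10
Sxy = sum((xi-xbar)(yi-ybar)) = 10
Sxx = sum((xi-xbar)^2) = 158/3 ≈ 52.666667
b = Sxy / Sxx = 15/79 ≈ 0.189873

0.1899


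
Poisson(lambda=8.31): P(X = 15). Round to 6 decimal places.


P = e^(-lam) * lam^k / k!
e^(-8.31) ≈ 0.0002460440
lam^k = 8.31^15 ≈ 62232229025217.100914
k! = 15! = 1307674368000
P = 0.0002460440 * 62232229025217.100914 / 1307674368000 ≈ 0.011709

0.011709


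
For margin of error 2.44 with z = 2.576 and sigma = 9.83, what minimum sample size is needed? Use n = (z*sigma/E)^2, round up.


z*sigma/E = 2.576 * 9.83 / 2.44 ≈ 10.377902
(z*sigma/E)^2 ≈ 107.700842
round up: n = 108

108


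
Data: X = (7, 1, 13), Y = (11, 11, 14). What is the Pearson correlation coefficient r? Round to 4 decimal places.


r = sum((xi-xbar)(yi-ybar)) / sqrt(sum((xi-xbar)^2) * sum((yi-ybar)^2))
n = 3, xbar = 21/3 = 7, ybar = 36/3 = 12
Sxy = sum((xi-xbar)(yi-ybar)) = 18
Sxx = sum((xi-xbar)^2) = 72
Syy = sum((yi-ybar)^2) = 6
sqrt(Sxx*Syy) ≈ 20.784610
r = Sxy / sqrt(Sxx*Syy) = 18 / 20.784610 ≈ 0.866025

0.8660


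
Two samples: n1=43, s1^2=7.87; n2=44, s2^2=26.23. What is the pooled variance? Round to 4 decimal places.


sp^2 = ((n1-1)*s1^2 + (n2-1)*s2^2)/(n1+n2-2)
(n1-1)*s1^2 = 42 * 7.87 = 330.54
(n2-1)*s2^2 = 43 * 26.23 = 1127.89
numerator = 330.54 + 1127.89 = 1458.43
n1+n2-2 = 85
sp^2 = 1458.43 / 85 = 17.158

17.1580


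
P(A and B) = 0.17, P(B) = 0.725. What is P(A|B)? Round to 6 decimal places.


P(A|B) = P(A and B) / P(B) = 0.17 / 0.725 = 34/145 ≈ 0.23448276

0.234483


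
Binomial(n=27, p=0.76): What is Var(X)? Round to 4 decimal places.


Var = n*p*(1-p) = 27 * 0.76 * 0.24 = 4.9248

4.9248


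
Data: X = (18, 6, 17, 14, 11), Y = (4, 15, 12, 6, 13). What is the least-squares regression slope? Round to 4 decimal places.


b = sum((xi-xbar)(yi-ybar)) / sum((xi-xbar)^2)
n = 5, xbar = 66/5 = 13.2, ybar = 50/5 = 10
Sxy = sum((xi-xbar)(yi-ybar)) = -67
Sxx = sum((xi-xbar)^2) = 94.8
b = Sxy / Sxx = -335/474 ≈ -0.706751

-0.7068


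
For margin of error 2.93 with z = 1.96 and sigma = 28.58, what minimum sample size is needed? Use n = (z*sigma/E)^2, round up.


z*sigma/E = 1.96 * 28.58 / 2.93 = 140042/7325 ≈ 19.118362
(z*sigma/E)^2 ≈ 365.511757
round up: n = 366

366


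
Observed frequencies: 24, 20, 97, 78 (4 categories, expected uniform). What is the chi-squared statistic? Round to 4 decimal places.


chi2 = sum((O-E)^2/E), E = total/4
total = 219, E = 219/4 = 54.75
(24 - 54.75)^2 / 54.75 = 945.5625 / 54.75 = 5043/292 ≈ 17.270548
(20 - 54.75)^2 / 54.75 = 1207.5625 / 54.75 = 19321/876 ≈ 22.055936
(97 - 54.75)^2 / 54.75 = 1785.0625 / 54.75 = 28561/876 ≈ 32.603881
(78 - 54.75)^2 / 54.75 = 540.5625 / 54.75 = 2883/292 ≈ 9.873288
chi2 = 17915/219 ≈ 81.803653

81.8037


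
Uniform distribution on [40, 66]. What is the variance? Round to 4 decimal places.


Var = (b-a)^2 / 12
(b-a)^2 = (66 - 40)^2 = 676
Var = 676/12 ≈ 56.333333

56.3333


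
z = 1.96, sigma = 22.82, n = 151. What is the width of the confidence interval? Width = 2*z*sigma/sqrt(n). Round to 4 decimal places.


width = 2*z*sigma/sqrt(n)
2*z*sigma = 2 * 1.96 * 22.82 = 89.4544
sqrt(151) ≈ 12.288206
width = 89.4544 / 12.288206 ≈ 7.279696

7.2797


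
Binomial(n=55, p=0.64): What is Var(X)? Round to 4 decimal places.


Var = n*p*(1-p) = 55 * 0.64 * 0.36 = 12.672

12.6720


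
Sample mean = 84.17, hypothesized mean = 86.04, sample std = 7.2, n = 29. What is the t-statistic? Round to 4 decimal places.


t = (xbar - mu0) / (s/sqrt(n))
xbar - mu0 = 84.17 - 86.04 = -1.87
sqrt(29) ≈ 5.38516481
s/sqrt(n) = 7.2 / 5.38516481 ≈ 1.33700643
t = -1.87 / 1.33700643 ≈ -1.398647

-1.3986


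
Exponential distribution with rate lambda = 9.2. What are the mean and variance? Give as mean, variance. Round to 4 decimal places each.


mean = 1/lam, var = 1/lam^2
mean = 1 / 9.2 = 5/46 ≈ 0.108696
lam^2 = 9.2^2 = 84.64
var = 1 / 84.64 = 25/2116 ≈ 0.011815

0.1087, 0.0118


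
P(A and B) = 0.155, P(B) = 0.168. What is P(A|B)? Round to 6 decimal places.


P(A|B) = P(A and B) / P(B) = 0.155 / 0.168 = 155/168 ≈ 0.92261905

0.922619


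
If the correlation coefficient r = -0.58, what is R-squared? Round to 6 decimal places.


R^2 = r^2 = (-0.58)^2 = 0.3364

0.336400


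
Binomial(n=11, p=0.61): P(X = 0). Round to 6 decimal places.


P = C(n,k) * p^k * (1-p)^(n-k)
C(11,0) = 1
p^k = 0.61^0 = 1
(1-p)^(n-k) = 0.39^11 ≈ 0.00003174758
P = 1 * 1 * 0.00003174758 ≈ 0.000032

0.000032


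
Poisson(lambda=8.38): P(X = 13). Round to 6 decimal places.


P = e^(-lam) * lam^k / k!
e^(-8.38) ≈ 0.0002294099
lam^k = 8.38^13 ≈ 1005014302238.983195
k! = 13! = 6227020800
P = 0.0002294099 * 1005014302238.983195 / 6227020800 ≈ 0.037026

0.037026


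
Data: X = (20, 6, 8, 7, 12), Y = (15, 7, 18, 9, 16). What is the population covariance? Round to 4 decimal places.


Cov = (1/n)*sum((xi-xbar)(yi-ybar))
n = 5, xbar = 53/5 = 10.6, ybar = 65/5 = 13
sum((xi-xbar)(yi-ybar)) = 52
Cov = 52 / 5 = 10.4

10.4000


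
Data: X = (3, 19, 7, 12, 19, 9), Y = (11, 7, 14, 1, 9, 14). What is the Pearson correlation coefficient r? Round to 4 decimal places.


r = sum((xi-xbar)(yi-ybar)) / sqrt(sum((xi-xbar)^2) * sum((yi-ybar)^2))
n = 6, xbar = 69/6 = 11.5, ybar = 56/6 = 28/3 ≈ 9.333333
Sxy = sum((xi-xbar)(yi-ybar)) = -71
Sxx = sum((xi-xbar)^2) = 211.5
Syy = sum((yi-ybar)^2) = 364/3 ≈ 121.333333
sqrt(Sxx*Syy) ≈ 160.193633
r = Sxy / sqrt(Sxx*Syy) = -71 / 160.193633 ≈ -0.443214

-0.4432


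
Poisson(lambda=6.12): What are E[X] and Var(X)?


E[X] = Var(X) = lambda = 6.12

6.12, 6.12


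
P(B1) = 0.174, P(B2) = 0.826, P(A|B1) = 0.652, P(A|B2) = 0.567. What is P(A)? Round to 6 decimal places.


P(A) = P(A|B1)*P(B1) + P(A|B2)*P(B2)
P(A|B1)*P(B1) = 0.652 * 0.174 = 0.113448
P(A|B2)*P(B2) = 0.567 * 0.826 = 0.468342
P(A) = 0.113448 + 0.468342 = 0.58179

0.581790


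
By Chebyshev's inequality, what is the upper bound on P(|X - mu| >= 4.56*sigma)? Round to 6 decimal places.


P <= 1/k^2
k^2 = 4.56^2 = 20.7936
1/k^2 = 1 / 20.7936 ≈ 0.04809172

0.048092


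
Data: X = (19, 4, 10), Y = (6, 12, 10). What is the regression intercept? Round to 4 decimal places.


a = ybar - b*xbar, where b = sum((xi-xbar)(yi-ybar)) / sum((xi-xbar)^2)
n = 3, xbar = 33/3 = 11, ybar = 28/3 ≈ 9.333333
Sxy = sum((xi-xbar)(yi-ybar)) = -46
Sxx = sum((xi-xbar)^2) = 114
b = Sxy / Sxx = -23/57 ≈ -0.403509
a = 9.333333 - (-0.403509) * 11 = 785/57 ≈ 13.771930

13.7719


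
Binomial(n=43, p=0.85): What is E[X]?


E[X] = n*p = 43 * 0.85 = 36.55

36.55


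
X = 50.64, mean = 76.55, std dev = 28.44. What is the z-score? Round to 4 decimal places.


z = (X - mu) / sigma
X - mu = 50.64 - 76.55 = -25.91
z = -25.91 / 28.44 = -2591/2844 ≈ -0.911041

-0.9110


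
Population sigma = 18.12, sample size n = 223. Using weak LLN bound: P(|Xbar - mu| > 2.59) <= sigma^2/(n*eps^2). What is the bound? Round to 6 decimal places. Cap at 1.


bound = min(1, sigma^2/(n*eps^2))
sigma^2 = 18.12^2 = 328.3344
n*eps^2 = 223 * 2.59^2 = 223 * 6.7081 = 1495.9063
sigma^2/(n*eps^2) = 328.3344 / 1495.9063 ≈ 0.21948861

0.219489


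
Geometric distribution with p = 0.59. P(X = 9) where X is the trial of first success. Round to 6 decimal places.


P = (1-p)^(k-1) * p
(1-p)^(k-1) = 0.41^8 ≈ 0.0007984925
P = 0.0007984925 * 0.59 ≈ 0.0004711106

0.000471


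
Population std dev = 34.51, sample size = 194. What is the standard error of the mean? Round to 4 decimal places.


SE = sigma / sqrt(n)
sqrt(194) ≈ 13.928388
SE = 34.51 / 13.928388 ≈ 2.477674

2.4777


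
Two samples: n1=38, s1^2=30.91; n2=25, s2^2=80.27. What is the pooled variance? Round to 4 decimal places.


sp^2 = ((n1-1)*s1^2 + (n2-1)*s2^2)/(n1+n2-2)
(n1-1)*s1^2 = 37 * 30.91 = 1143.67
(n2-1)*s2^2 = 24 * 80.27 = 1926.48
numerator = 1143.67 + 1926.48 = 3070.15
n1+n2-2 = 61
sp^2 = 3070.15 / 61 = 61403/1220 ≈ 50.330328

50.3303


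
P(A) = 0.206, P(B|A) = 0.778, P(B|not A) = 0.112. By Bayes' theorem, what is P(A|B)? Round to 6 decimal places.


P(A|B) = P(B|A)*P(A) / P(B), P(B) = P(B|A)*P(A) + P(B|not A)*P(not A)
P(B|A)*P(A) = 0.778 * 0.206 = 0.160268
P(B|not A)*P(not A) = 0.112 * 0.794 = 0.088928
P(B) = 0.160268 + 0.088928 = 0.249196
P(A|B) = 0.160268 / 0.249196 ≈ 0.64314034

0.643140


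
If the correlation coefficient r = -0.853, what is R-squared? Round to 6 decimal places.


R^2 = r^2 = (-0.853)^2 = 0.727609

0.727609


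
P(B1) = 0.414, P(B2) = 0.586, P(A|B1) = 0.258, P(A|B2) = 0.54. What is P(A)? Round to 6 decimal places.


P(A) = P(A|B1)*P(B1) + P(A|B2)*P(B2)
P(A|B1)*P(B1) = 0.258 * 0.414 = 0.106812
P(A|B2)*P(B2) = 0.54 * 0.586 = 0.31644
P(A) = 0.106812 + 0.31644 = 0.423252

0.423252


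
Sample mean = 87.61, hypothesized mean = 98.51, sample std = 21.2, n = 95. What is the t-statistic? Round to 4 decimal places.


t = (xbar - mu0) / (s/sqrt(n))
xbar - mu0 = 87.61 - 98.51 = -10.9
sqrt(95) ≈ 9.74679434
s/sqrt(n) = 21.2 / 9.74679434 ≈ 2.17507411
t = -10.9 / 2.17507411 ≈ -5.011324

-5.0113


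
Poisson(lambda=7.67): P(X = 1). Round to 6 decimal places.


P = e^(-lam) * lam^k / k!
e^(-7.67) ≈ 0.0004666178
lam^k = 7.67^1 = 7.67
k! = 1! = 1
P = 0.0004666178 * 7.67 / 1 ≈ 0.003579

0.003579


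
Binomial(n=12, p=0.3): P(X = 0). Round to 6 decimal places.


P = C(n,k) * p^k * (1-p)^(n-k)
C(12,0) = 1
p^k = 0.3^0 = 1
(1-p)^(n-k) = 0.7^12 ≈ 0.01384129
P = 1 * 1 * 0.01384129 ≈ 0.013841

0.013841


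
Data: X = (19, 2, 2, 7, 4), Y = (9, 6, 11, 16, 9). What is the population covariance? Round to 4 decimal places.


Cov = (1/n)*sum((xi-xbar)(yi-ybar))
n = 5, xbar = 34/5 = 6.8, ybar = 51/5 = 10.2
sum((xi-xbar)(yi-ybar)) = 6.2
Cov = 6.2 / 5 = 1.24

1.2400


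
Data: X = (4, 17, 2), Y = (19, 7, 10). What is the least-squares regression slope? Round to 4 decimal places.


b = sum((xi-xbar)(yi-ybar)) / sum((xi-xbar)^2)
n = 3, xbar = 23/3 ≈ 7.666667, ybar = 36/3 = 12
Sxy = sum((xi-xbar)(yi-ybar)) = -61
Sxx = sum((xi-xbar)^2) = 398/3 ≈ 132.666667
b = Sxy / Sxx = -183/398 ≈ -0.459799

-0.4598


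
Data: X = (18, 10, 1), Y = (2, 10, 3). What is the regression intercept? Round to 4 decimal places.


a = ybar - b*xbar, where b = sum((xi-xbar)(yi-ybar)) / sum((xi-xbar)^2)
n = 3, xbar = 29/3 ≈ 9.666667, ybar = 15/3 = 5
Sxy = sum((xi-xbar)(yi-ybar)) = -6
Sxx = sum((xi-xbar)^2) = 434/3 ≈ 144.666667
b = Sxy / Sxx = -9/217 ≈ -0.041475
a = 5 - (-0.041475) * 9.666667 = 1172/217 ≈ 5.400922

5.4009


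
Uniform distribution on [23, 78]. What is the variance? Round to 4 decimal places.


Var = (b-a)^2 / 12
(b-a)^2 = (78 - 23)^2 = 3025
Var = 3025/12 ≈ 252.083333

252.0833


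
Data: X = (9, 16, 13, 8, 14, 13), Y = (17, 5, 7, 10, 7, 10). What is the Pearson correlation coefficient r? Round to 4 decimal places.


r = sum((xi-xbar)(yi-ybar)) / sqrt(sum((xi-xbar)^2) * sum((yi-ybar)^2))
n = 6, xbar = 73/6 ≈ 12.166667, ybar = 56/6 = 28/3 ≈ 9.333333
Sxy = sum((xi-xbar)(yi-ybar)) = -148/3 ≈ -49.333333
Sxx = sum((xi-xbar)^2) = 281/6 ≈ 46.833333
Syy = sum((yi-ybar)^2) = 268/3 ≈ 89.333333
sqrt(Sxx*Syy) ≈ 64.682129
r = Sxy / sqrt(Sxx*Syy) = -49.333333 / 64.682129 ≈ -0.762704

-0.7627


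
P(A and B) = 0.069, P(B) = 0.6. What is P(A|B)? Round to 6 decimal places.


P(A|B) = P(A and B) / P(B) = 0.069 / 0.6 = 0.115

0.115000


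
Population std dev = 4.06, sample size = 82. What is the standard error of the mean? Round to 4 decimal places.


SE = sigma / sqrt(n)
sqrt(82) ≈ 9.055385
SE = 4.06 / 9.055385 ≈ 0.448352

0.4484


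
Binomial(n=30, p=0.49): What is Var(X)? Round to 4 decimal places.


Var = n*p*(1-p) = 30 * 0.49 * 0.51 = 7.497

7.4970


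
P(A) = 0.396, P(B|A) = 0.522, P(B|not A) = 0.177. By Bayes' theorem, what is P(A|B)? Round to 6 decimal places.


P(A|B) = P(B|A)*P(A) / P(B), P(B) = P(B|A)*P(A) + P(B|not A)*P(not A)
P(B|A)*P(A) = 0.522 * 0.396 = 0.206712
P(B|not A)*P(not A) = 0.177 * 0.604 = 0.106908
P(B) = 0.206712 + 0.106908 = 0.31362
P(A|B) = 0.206712 / 0.31362 ≈ 0.65911613

0.659116


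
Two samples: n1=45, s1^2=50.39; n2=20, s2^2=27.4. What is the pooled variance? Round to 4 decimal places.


sp^2 = ((n1-1)*s1^2 + (n2-1)*s2^2)/(n1+n2-2)
(n1-1)*s1^2 = 44 * 50.39 = 2217.16
(n2-1)*s2^2 = 19 * 27.4 = 520.6
numerator = 2217.16 + 520.6 = 2737.76
n1+n2-2 = 63
sp^2 = 2737.76 / 63 = 68444/1575 ≈ 43.456508

43.4565


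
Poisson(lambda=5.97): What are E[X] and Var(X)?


E[X] = Var(X) = lambda = 5.97

5.97, 5.97


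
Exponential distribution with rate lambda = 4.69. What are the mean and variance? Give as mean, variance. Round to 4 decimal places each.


mean = 1/lam, var = 1/lam^2
mean = 1 / 4.69 = 100/469 ≈ 0.213220
lam^2 = 4.69^2 = 21.9961
var = 1 / 21.9961 ≈ 0.045463

0.2132, 0.0455


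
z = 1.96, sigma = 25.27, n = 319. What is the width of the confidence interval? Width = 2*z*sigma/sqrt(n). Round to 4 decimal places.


width = 2*z*sigma/sqrt(n)
2*z*sigma = 2 * 1.96 * 25.27 = 99.0584
sqrt(319) ≈ 17.860571
width = 99.0584 / 17.860571 ≈ 5.546206

5.5462


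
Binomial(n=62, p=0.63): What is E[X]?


E[X] = n*p = 62 * 0.63 = 39.06

39.06


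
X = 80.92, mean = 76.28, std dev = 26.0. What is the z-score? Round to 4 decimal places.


z = (X - mu) / sigma
X - mu = 80.92 - 76.28 = 4.64
z = 4.64 / 26.0 = 58/325 ≈ 0.178462

0.1785


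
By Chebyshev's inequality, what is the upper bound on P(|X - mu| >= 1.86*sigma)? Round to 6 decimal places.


P <= 1/k^2
k^2 = 1.86^2 = 3.4596
1/k^2 = 1 / 3.4596 = 2500/8649 ≈ 0.28905076

0.289051


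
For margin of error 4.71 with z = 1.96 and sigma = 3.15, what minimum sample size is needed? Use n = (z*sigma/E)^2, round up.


z*sigma/E = 1.96 * 3.15 / 4.71 = 1029/785 ≈ 1.310828
(z*sigma/E)^2 ≈ 1.718270
round up: n = 2

2


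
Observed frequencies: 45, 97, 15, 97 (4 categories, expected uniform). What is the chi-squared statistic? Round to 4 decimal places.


chi2 = sum((O-E)^2/E), E = total/4
total = 254, E = 254/4 = 63.5
(45 - 63.5)^2 / 63.5 = 342.25 / 63.5 = 1369/254 ≈ 5.389764
(97 - 63.5)^2 / 63.5 = 1122.25 / 63.5 = 4489/254 ≈ 17.673228
(15 - 63.5)^2 / 63.5 = 2352.25 / 63.5 = 9409/254 ≈ 37.043307
(97 - 63.5)^2 / 63.5 = 1122.25 / 63.5 = 4489/254 ≈ 17.673228
chi2 = 9878/127 ≈ 77.779528

77.7795


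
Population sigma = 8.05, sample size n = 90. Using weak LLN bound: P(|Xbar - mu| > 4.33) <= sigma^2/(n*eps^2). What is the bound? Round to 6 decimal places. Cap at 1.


bound = min(1, sigma^2/(n*eps^2))
sigma^2 = 8.05^2 = 64.8025
n*eps^2 = 90 * 4.33^2 = 90 * 18.7489 = 1687.401
sigma^2/(n*eps^2) = 64.8025 / 1687.401 ≈ 0.03840373

0.038404


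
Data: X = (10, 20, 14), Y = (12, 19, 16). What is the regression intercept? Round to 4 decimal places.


a = ybar - b*xbar, where b = sum((xi-xbar)(yi-ybar)) / sum((xi-xbar)^2)
n = 3, xbar = 44/3 ≈ 14.666667, ybar = 47/3 ≈ 15.666667
Sxy = sum((xi-xbar)(yi-ybar)) = 104/3 ≈ 34.666667
Sxx = sum((xi-xbar)^2) = 152/3 ≈ 50.666667
b = Sxy / Sxx = 13/19 ≈ 0.684211
a = 15.666667 - 0.684211 * 14.666667 = 107/19 ≈ 5.631579

5.6316


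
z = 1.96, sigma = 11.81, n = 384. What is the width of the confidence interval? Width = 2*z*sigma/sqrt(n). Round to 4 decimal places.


width = 2*z*sigma/sqrt(n)
2*z*sigma = 2 * 1.96 * 11.81 = 46.2952
sqrt(384) ≈ 19.595918
width = 46.2952 / 19.595918 ≈ 2.362492

2.3625


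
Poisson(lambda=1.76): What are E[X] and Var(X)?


E[X] = Var(X) = lambda = 1.76

1.76, 1.76


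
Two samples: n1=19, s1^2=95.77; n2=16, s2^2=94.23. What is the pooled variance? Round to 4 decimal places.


sp^2 = ((n1-1)*s1^2 + (n2-1)*s2^2)/(n1+n2-2)
(n1-1)*s1^2 = 18 * 95.77 = 1723.86
(n2-1)*s2^2 = 15 * 94.23 = 1413.45
numerator = 1723.86 + 1413.45 = 3137.31
n1+n2-2 = 33
sp^2 = 3137.31 / 33 = 95.07

95.0700


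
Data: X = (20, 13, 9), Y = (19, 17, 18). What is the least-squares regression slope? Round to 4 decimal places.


b = sum((xi-xbar)(yi-ybar)) / sum((xi-xbar)^2)
n = 3, xbar = 42/3 = 14, ybar = 54/3 = 18
Sxy = sum((xi-xbar)(yi-ybar)) = 7
Sxx = sum((xi-xbar)^2) = 62
b = Sxy / Sxx = 7/62 ≈ 0.112903

0.1129


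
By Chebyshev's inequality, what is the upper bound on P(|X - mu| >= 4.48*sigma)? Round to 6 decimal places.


P <= 1/k^2
k^2 = 4.48^2 = 20.0704
1/k^2 = 1 / 20.0704 ≈ 0.04982462

0.049825


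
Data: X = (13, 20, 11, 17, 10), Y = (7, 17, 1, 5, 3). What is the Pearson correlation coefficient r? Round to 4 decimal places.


r = sum((xi-xbar)(yi-ybar)) / sqrt(sum((xi-xbar)^2) * sum((yi-ybar)^2))
n = 5, xbar = 71/5 = 14.2, ybar = 33/5 = 6.6
Sxy = sum((xi-xbar)(yi-ybar)) = 88.4
Sxx = sum((xi-xbar)^2) = 70.8
Syy = sum((yi-ybar)^2) = 155.2
sqrt(Sxx*Syy) ≈ 104.824425
r = Sxy / sqrt(Sxx*Syy) = 88.4 / 104.824425 ≈ 0.843315

0.8433


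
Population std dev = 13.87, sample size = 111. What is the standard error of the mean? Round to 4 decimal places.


SE = sigma / sqrt(n)
sqrt(111) ≈ 10.535654
SE = 13.87 / 10.535654 ≈ 1.316482

1.3165


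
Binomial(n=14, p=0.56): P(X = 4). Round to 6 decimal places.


P = C(n,k) * p^k * (1-p)^(n-k)
C(14,4) = 1001
p^k = 0.56^4 = 0.09834496
(1-p)^(n-k) = 0.44^10 ≈ 0.0002719736
P = 1001 * 0.09834496 * 0.0002719736 ≈ 0.026774

0.026774


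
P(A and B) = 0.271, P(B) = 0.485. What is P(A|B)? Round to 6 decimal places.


P(A|B) = P(A and B) / P(B) = 0.271 / 0.485 = 271/485 ≈ 0.55876289

0.558763


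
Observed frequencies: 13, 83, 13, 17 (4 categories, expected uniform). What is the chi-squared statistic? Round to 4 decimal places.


chi2 = sum((O-E)^2/E), E = total/4
total = 126, E = 126/4 = 31.5
(13 - 31.5)^2 / 31.5 = 342.25 / 31.5 = 1369/126 ≈ 10.865079
(83 - 31.5)^2 / 31.5 = 2652.25 / 31.5 = 10609/126 ≈ 84.198413
(13 - 31.5)^2 / 31.5 = 342.25 / 31.5 = 1369/126 ≈ 10.865079
(17 - 31.5)^2 / 31.5 = 210.25 / 31.5 = 841/126 ≈ 6.674603
chi2 = 7094/63 ≈ 112.603175

112.6032


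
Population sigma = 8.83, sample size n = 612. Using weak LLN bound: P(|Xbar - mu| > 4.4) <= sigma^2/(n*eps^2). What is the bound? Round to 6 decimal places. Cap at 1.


bound = min(1, sigma^2/(n*eps^2))
sigma^2 = 8.83^2 = 77.9689
n*eps^2 = 612 * 4.4^2 = 612 * 19.36 = 11848.32
sigma^2/(n*eps^2) = 77.9689 / 11848.32 ≈ 0.00658059

0.006581


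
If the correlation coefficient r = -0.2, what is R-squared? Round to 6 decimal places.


R^2 = r^2 = (-0.2)^2 = 0.04

0.040000


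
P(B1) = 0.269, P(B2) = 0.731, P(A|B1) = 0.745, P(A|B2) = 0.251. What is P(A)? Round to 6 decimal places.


P(A) = P(A|B1)*P(B1) + P(A|B2)*P(B2)
P(A|B1)*P(B1) = 0.745 * 0.269 = 0.200405
P(A|B2)*P(B2) = 0.251 * 0.731 = 0.183481
P(A) = 0.200405 + 0.183481 = 0.383886

0.383886


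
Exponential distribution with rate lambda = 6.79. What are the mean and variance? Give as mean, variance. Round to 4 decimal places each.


mean = 1/lam, var = 1/lam^2
mean = 1 / 6.79 = 100/679 ≈ 0.147275
lam^2 = 6.79^2 = 46.1041
var = 1 / 46.1041 ≈ 0.021690

0.1473, 0.0217


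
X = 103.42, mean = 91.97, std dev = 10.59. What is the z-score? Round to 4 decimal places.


z = (X - mu) / sigma
X - mu = 103.42 - 91.97 = 11.45
z = 11.45 / 10.59 = 1145/1059 ≈ 1.081209

1.0812


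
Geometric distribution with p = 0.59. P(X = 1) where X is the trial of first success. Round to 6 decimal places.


P = (1-p)^(k-1) * p
(1-p)^(k-1) = 0.41^0 = 1
P = 1 * 0.59 = 0.59

0.590000


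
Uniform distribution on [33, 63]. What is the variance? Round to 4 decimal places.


Var = (b-a)^2 / 12
(b-a)^2 = (63 - 33)^2 = 900
Var = 900/12 = 75

75.0000


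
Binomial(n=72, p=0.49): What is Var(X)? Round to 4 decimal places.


Var = n*p*(1-p) = 72 * 0.49 * 0.51 = 17.9928

17.9928


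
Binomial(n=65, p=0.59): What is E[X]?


E[X] = n*p = 65 * 0.59 = 38.35

38.35


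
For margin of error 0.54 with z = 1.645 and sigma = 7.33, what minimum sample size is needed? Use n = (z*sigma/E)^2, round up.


z*sigma/E = 1.645 * 7.33 / 0.54 ≈ 22.329352
(z*sigma/E)^2 ≈ 498.599954
round up: n = 499

499


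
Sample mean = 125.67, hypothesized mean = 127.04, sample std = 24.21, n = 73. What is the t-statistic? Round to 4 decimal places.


t = (xbar - mu0) / (s/sqrt(n))
xbar - mu0 = 125.67 - 127.04 = -1.37
sqrt(73) ≈ 8.54400375
s/sqrt(n) = 24.21 / 8.54400375 ≈ 2.83356617
t = -1.37 / 2.83356617 ≈ -0.483490

-0.4835


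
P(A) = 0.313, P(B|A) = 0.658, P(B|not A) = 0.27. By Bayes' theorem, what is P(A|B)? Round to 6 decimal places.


P(A|B) = P(B|A)*P(A) / P(B), P(B) = P(B|A)*P(A) + P(B|not A)*P(not A)
P(B|A)*P(A) = 0.658 * 0.313 = 0.205954
P(B|not A)*P(not A) = 0.27 * 0.687 = 0.18549
P(B) = 0.205954 + 0.18549 = 0.391444
P(A|B) = 0.205954 / 0.391444 ≈ 0.52613912

0.526139


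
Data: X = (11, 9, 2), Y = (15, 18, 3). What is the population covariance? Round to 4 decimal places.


Cov = (1/n)*sum((xi-xbar)(yi-ybar))
n = 3, xbar = 22/3 ≈ 7.333333, ybar = 36/3 = 12
sum((xi-xbar)(yi-ybar)) = 69
Cov = 69 / 3 = 23

23.0000


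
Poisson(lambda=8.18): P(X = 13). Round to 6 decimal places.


P = e^(-lam) * lam^k / k!
e^(-8.18) ≈ 0.0002802019
lam^k = 8.18^13 ≈ 734163768110.357925
k! = 13! = 6227020800
P = 0.0002802019 * 734163768110.357925 / 6227020800 ≈ 0.033036

0.033036


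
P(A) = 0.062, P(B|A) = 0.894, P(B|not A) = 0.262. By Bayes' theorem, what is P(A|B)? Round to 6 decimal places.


P(A|B) = P(B|A)*P(A) / P(B), P(B) = P(B|A)*P(A) + P(B|not A)*P(not A)
P(B|A)*P(A) = 0.894 * 0.062 = 0.055428
P(B|not A)*P(not A) = 0.262 * 0.938 = 0.245756
P(B) = 0.055428 + 0.245756 = 0.301184
P(A|B) = 0.055428 / 0.301184 ≈ 0.18403368

0.184034


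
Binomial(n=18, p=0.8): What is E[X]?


E[X] = n*p = 18 * 0.8 = 14.4

14.4


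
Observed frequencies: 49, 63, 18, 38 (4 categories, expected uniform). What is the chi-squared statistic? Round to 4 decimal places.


chi2 = sum((O-E)^2/E), E = total/4
total = 168, E = 168/4 = 42
(49 - 42)^2 / 42 = 49 / 42 = 7/6 ≈ 1.166667
(63 - 42)^2 / 42 = 441 / 42 = 10.5
(18 - 42)^2 / 42 = 576 / 42 = 96/7 ≈ 13.714286
(38 - 42)^2 / 42 = 16 / 42 = 8/21 ≈ 0.380952
chi2 = 541/21 ≈ 25.761905

25.7619


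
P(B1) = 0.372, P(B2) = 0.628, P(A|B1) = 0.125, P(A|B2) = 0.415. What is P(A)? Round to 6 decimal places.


P(A) = P(A|B1)*P(B1) + P(A|B2)*P(B2)
P(A|B1)*P(B1) = 0.125 * 0.372 = 0.0465
P(A|B2)*P(B2) = 0.415 * 0.628 = 0.26062
P(A) = 0.0465 + 0.26062 = 0.30712

0.307120


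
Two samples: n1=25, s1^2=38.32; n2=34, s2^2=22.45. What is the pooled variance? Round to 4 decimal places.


sp^2 = ((n1-1)*s1^2 + (n2-1)*s2^2)/(n1+n2-2)
(n1-1)*s1^2 = 24 * 38.32 = 919.68
(n2-1)*s2^2 = 33 * 22.45 = 740.85
numerator = 919.68 + 740.85 = 1660.53
n1+n2-2 = 57
sp^2 = 1660.53 / 57 = 55351/1900 ≈ 29.132105

29.1321


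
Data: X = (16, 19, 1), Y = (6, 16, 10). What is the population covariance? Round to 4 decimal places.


Cov = (1/n)*sum((xi-xbar)(yi-ybar))
n = 3, xbar = 36/3 = 12, ybar = 32/3 ≈ 10.666667
sum((xi-xbar)(yi-ybar)) = 26
Cov = 26 / 3 = 26/3 ≈ 8.666667

8.6667


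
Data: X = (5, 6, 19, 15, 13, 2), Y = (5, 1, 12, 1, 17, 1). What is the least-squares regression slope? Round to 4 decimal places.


b = sum((xi-xbar)(yi-ybar)) / sum((xi-xbar)^2)
n = 6, xbar = 60/6 = 10, ybar = 37/6 ≈ 6.166667
Sxy = sum((xi-xbar)(yi-ybar)) = 127
Sxx = sum((xi-xbar)^2) = 220
b = Sxy / Sxx = 127/220 ≈ 0.577273

0.5773


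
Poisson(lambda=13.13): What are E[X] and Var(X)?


E[X] = Var(X) = lambda = 13.13

13.13, 13.13


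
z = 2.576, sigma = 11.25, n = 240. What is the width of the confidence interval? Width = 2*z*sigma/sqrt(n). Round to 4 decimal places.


width = 2*z*sigma/sqrt(n)
2*z*sigma = 2 * 2.576 * 11.25 = 57.96
sqrt(240) ≈ 15.491933
width = 57.96 / 15.491933 ≈ 3.741302

3.7413


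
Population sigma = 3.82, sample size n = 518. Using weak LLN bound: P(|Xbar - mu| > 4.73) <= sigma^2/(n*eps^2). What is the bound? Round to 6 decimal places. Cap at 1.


bound = min(1, sigma^2/(n*eps^2))
sigma^2 = 3.82^2 = 14.5924
n*eps^2 = 518 * 4.73^2 = 518 * 22.3729 = 11589.1622
sigma^2/(n*eps^2) = 14.5924 / 11589.1622 ≈ 0.00125914

0.001259


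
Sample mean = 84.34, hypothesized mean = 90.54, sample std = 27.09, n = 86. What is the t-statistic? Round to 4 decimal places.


t = (xbar - mu0) / (s/sqrt(n))
xbar - mu0 = 84.34 - 90.54 = -6.2
sqrt(86) ≈ 9.27361850
s/sqrt(n) = 27.09 / 9.27361850 ≈ 2.92118983
t = -6.2 / 2.92118983 ≈ -2.122423

-2.1224


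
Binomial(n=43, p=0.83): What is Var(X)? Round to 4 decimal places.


Var = n*p*(1-p) = 43 * 0.83 * 0.17 = 6.0673

6.0673
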